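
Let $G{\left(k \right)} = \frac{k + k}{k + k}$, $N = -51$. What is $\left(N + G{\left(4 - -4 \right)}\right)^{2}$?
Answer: $2500$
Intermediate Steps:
$G{\left(k \right)} = 1$ ($G{\left(k \right)} = \frac{2 k}{2 k} = 2 k \frac{1}{2 k} = 1$)
$\left(N + G{\left(4 - -4 \right)}\right)^{2} = \left(-51 + 1\right)^{2} = \left(-50\right)^{2} = 2500$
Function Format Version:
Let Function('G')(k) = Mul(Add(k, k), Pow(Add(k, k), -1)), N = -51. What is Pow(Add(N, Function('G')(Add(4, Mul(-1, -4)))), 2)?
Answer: 2500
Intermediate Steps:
Function('G')(k) = 1 (Function('G')(k) = Mul(Mul(2, k), Pow(Mul(2, k), -1)) = Mul(Mul(2, k), Mul(Rational(1, 2), Pow(k, -1))) = 1)
Pow(Add(N, Function('G')(Add(4, Mul(-1, -4)))), 2) = Pow(Add(-51, 1), 2) = Pow(-50, 2) = 2500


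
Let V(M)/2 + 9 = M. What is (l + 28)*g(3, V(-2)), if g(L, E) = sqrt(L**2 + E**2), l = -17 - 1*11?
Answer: 0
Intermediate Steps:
V(M) = -18 + 2*M
l = -28 (l = -17 - 11 = -28)
g(L, E) = sqrt(E**2 + L**2)
(l + 28)*g(3, V(-2)) = (-28 + 28)*sqrt((-18 + 2*(-2))**2 + 3**2) = 0*sqrt((-18 - 4)**2 + 9) = 0*sqrt((-22)**2 + 9) = 0*sqrt(484 + 9) = 0*sqrt(493) = 0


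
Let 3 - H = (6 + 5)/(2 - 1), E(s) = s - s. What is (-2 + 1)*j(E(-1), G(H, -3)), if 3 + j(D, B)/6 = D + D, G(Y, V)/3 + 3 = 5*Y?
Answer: 18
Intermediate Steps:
E(s) = 0
H = -8 (H = 3 - (6 + 5)/(2 - 1) = 3 - 11/1 = 3 - 11 = -8)
G(Y, V) = -9 + 15*Y (G(Y, V) = -9 + 3*(5*Y) = -9 + 15*Y)
j(D, B) = -18 + 12*D (j(D, B) = -18 + 6*(D + D) = -18 + 6*(2*D) = -18 + 12*D)
(-2 + 1)*j(E(-1), G(H, -3)) = (-2 + 1)*(-18 + 12*0) = -(-18 + 0) = -1*(-18) = 18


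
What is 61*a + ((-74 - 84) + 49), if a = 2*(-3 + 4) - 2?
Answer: -109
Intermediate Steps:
a = 0 (a = 2*1 - 2 = 2 - 2 = 0)
61*a + ((-74 - 84) + 49) = 61*0 + ((-74 - 84) + 49) = 0 + (-158 + 49) = 0 - 109 = -109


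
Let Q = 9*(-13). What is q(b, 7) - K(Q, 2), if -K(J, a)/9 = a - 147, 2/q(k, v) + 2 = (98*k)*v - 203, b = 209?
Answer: -186835543/143169 ≈ -1305.0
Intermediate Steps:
Q = -117
q(k, v) = 2/(-205 + 98*k*v) (q(k, v) = 2/(-2 + ((98*k)*v - 203)) = 2/(-2 + (98*k*v - 203)) = 2/(-2 + (-203 + 98*k*v)) = 2/(-205 + 98*k*v))
K(J, a) = 1323 - 9*a (K(J, a) = -9*(a - 147) = -9*(-147 + a) = 1323 - 9*a)
q(b, 7) - K(Q, 2) = 2/(-205 + 98*209*7) - (1323 - 9*2) = 2/(-205 + 143374) - (1323 - 18) = 2/143169 - 1*1305 = 2*(1/143169) - 1305 = 2/143169 - 1305 = -186835543/143169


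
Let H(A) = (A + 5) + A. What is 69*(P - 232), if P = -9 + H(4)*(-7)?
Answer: -22908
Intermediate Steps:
H(A) = 5 + 2*A (H(A) = (5 + A) + A = 5 + 2*A)
P = -100 (P = -9 + (5 + 2*4)*(-7) = -9 + (5 + 8)*(-7) = -9 + 13*(-7) = -9 - 91 = -100)
69*(P - 232) = 69*(-100 - 232) = 69*(-332) = -22908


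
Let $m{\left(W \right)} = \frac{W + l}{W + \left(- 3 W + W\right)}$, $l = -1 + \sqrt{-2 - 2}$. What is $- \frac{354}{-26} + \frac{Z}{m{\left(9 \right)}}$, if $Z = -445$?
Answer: $\frac{107139}{221} - \frac{4005 i}{34} \approx 484.79 - 117.79 i$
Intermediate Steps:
$l = -1 + 2 i$ ($l = -1 + \sqrt{-4} = -1 + 2 i \approx -1.0 + 2.0 i$)
$m{\left(W \right)} = - \frac{-1 + W + 2 i}{W}$ ($m{\left(W \right)} = \frac{W - \left(1 - 2 i\right)}{W + \left(- 3 W + W\right)} = \frac{-1 + W + 2 i}{W - 2 W} = \frac{-1 + W + 2 i}{\left(-1\right) W} = \left(-1 + W + 2 i\right) \left(- \frac{1}{W}\right) = - \frac{-1 + W + 2 i}{W}$)
$- \frac{354}{-26} + \frac{Z}{m{\left(9 \right)}} = - \frac{354}{-26} - \frac{445}{\frac{1}{9} \left(1 - 9 - 2 i\right)} = \left(-354\right) \left(- \frac{1}{26}\right) - \frac{445}{\frac{1}{9} \left(1 - 9 - 2 i\right)} = \frac{177}{13} - \frac{445}{\frac{1}{9} \left(-8 - 2 i\right)} = \frac{177}{13} - \frac{445}{- \frac{8}{9} - \frac{2 i}{9}} = \frac{177}{13} - 445 \frac{81 \left(- \frac{8}{9} + \frac{2 i}{9}\right)}{68} = \frac{177}{13} - \frac{36045 \left(- \frac{8}{9} + \frac{2 i}{9}\right)}{68}$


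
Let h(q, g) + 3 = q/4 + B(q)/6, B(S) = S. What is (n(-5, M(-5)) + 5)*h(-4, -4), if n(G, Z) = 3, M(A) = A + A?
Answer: -112/3 ≈ -37.333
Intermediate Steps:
M(A) = 2*A
h(q, g) = -3 + 5*q/12 (h(q, g) = -3 + (q/4 + q/6) = -3 + 5*q/12)
(n(-5, M(-5)) + 5)*h(-4, -4) = (3 + 5)*(-3 + (5/12)*(-4)) = 8*(-3 - 5/3) = 8*(-14/3) = -112/3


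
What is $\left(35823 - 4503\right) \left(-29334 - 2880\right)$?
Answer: $-1008942480$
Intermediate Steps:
$\left(35823 - 4503\right) \left(-29334 - 2880\right) = 31320 \left(-32214\right) = -1008942480$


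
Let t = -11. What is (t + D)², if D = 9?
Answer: 4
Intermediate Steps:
(t + D)² = (-11 + 9)² = (-2)² = 4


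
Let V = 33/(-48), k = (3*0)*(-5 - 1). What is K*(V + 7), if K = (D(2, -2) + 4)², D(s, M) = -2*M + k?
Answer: 404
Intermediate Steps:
k = 0 (k = 0*(-6) = 0)
D(s, M) = -2*M (D(s, M) = -2*M + 0 = -2*M)
V = -11/16 (V = 33*(-1/48) = -11/16 ≈ -0.68750)
K = 64 (K = (-2*(-2) + 4)² = (4 + 4)² = 8² = 64)
K*(V + 7) = 64*(-11/16 + 7) = 64*(101/16) = 404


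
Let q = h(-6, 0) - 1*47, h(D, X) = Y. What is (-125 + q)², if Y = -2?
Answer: 30276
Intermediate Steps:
h(D, X) = -2
q = -49 (q = -2 - 1*47 = -2 - 47 = -49)
(-125 + q)² = (-125 - 49)² = (-174)² = 30276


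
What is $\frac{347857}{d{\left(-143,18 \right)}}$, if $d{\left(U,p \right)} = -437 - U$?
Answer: $- \frac{347857}{294} \approx -1183.2$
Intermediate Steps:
$\frac{347857}{d{\left(-143,18 \right)}} = \frac{347857}{-437 - -143} = \frac{347857}{-437 + 143} = \frac{347857}{-294} = 347857 \left(- \frac{1}{294}\right) = - \frac{347857}{294}$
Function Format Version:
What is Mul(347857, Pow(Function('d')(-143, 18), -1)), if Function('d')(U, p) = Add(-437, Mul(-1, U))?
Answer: Rational(-347857, 294) ≈ -1183.2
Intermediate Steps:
Mul(347857, Pow(Function('d')(-143, 18), -1)) = Mul(347857, Pow(Add(-437, Mul(-1, -143)), -1)) = Mul(347857, Pow(Add(-437, 143), -1)) = Mul(347857, Pow(-294, -1)) = Mul(347857, Rational(-1, 294)) = Rational(-347857, 294)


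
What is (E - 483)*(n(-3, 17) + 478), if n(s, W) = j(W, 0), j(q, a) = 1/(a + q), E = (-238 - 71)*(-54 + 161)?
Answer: -272628342/17 ≈ -1.6037e+7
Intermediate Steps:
E = -33063 (E = -309*107 = -33063)
n(s, W) = 1/W (n(s, W) = 1/(0 + W) = 1/W)
(E - 483)*(n(-3, 17) + 478) = (-33063 - 483)*(1/17 + 478) = -33546*(1/17 + 478) = -33546*8127/17 = -272628342/17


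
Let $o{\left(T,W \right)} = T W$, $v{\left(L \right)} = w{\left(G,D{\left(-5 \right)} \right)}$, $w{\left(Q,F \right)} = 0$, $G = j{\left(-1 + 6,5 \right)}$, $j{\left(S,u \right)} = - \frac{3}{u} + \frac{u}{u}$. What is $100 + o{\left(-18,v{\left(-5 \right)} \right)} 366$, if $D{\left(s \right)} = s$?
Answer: $100$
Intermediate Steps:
$j{\left(S,u \right)} = 1 - \frac{3}{u}$ ($j{\left(S,u \right)} = - \frac{3}{u} + 1 = 1 - \frac{3}{u}$)
$G = \frac{2}{5}$ ($G = \frac{-3 + 5}{5} = \frac{1}{5} \cdot 2 = \frac{2}{5} \approx 0.4$)
$v{\left(L \right)} = 0$
$100 + o{\left(-18,v{\left(-5 \right)} \right)} 366 = 100 + \left(-18\right) 0 \cdot 366 = 100 + 0 \cdot 366 = 100 + 0 = 100$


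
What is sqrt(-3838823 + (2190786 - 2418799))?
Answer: 2*I*sqrt(1016709) ≈ 2016.6*I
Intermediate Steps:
sqrt(-3838823 + (2190786 - 2418799)) = sqrt(-3838823 - 228013) = sqrt(-4066836) = 2*I*sqrt(1016709)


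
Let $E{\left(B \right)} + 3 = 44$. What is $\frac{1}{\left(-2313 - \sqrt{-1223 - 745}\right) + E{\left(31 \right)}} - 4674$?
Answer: $\frac{- 18696 \sqrt{123} + 10619329 i}{4 \left(\sqrt{123} - 568 i\right)} \approx -4674.0 + 8.5533 \cdot 10^{-6} i$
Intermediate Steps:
$E{\left(B \right)} = 41$ ($E{\left(B \right)} = -3 + 44 = 41$)
$\frac{1}{\left(-2313 - \sqrt{-1223 - 745}\right) + E{\left(31 \right)}} - 4674 = \frac{1}{\left(-2313 - \sqrt{-1223 - 745}\right) + 41} - 4674 = \frac{1}{\left(-2313 - \sqrt{-1968}\right) + 41} - 4674 = \frac{1}{\left(-2313 - 4 i \sqrt{123}\right) + 41} - 4674 = \frac{1}{-2272 - 4 i \sqrt{123}} - 4674 = -4674 + \frac{1}{-2272 - 4 i \sqrt{123}}$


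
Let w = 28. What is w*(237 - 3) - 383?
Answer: 6169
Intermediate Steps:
w*(237 - 3) - 383 = 28*(237 - 3) - 383 = 28*234 - 383 = 6552 - 383 = 6169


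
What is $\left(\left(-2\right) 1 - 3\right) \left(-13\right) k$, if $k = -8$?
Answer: $-520$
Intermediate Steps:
$\left(\left(-2\right) 1 - 3\right) \left(-13\right) k = \left(\left(-2\right) 1 - 3\right) \left(-13\right) \left(-8\right) = \left(-2 - 3\right) \left(-13\right) \left(-8\right) = \left(-5\right) \left(-13\right) \left(-8\right) = 65 \left(-8\right) = -520$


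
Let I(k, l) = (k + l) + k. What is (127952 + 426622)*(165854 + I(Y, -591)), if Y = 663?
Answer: 92385928086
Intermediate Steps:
I(k, l) = l + 2*k
(127952 + 426622)*(165854 + I(Y, -591)) = (127952 + 426622)*(165854 + (-591 + 2*663)) = 554574*(165854 + (-591 + 1326)) = 554574*(165854 + 735) = 554574*166589 = 92385928086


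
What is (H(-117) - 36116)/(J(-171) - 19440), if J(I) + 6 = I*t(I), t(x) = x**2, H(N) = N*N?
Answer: 22427/5019657 ≈ 0.0044678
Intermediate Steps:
H(N) = N**2
J(I) = -6 + I**3 (J(I) = -6 + I*I**2 = -6 + I**3)
(H(-117) - 36116)/(J(-171) - 19440) = ((-117)**2 - 36116)/((-6 + (-171)**3) - 19440) = (13689 - 36116)/((-6 - 5000211) - 19440) = -22427/(-5000217 - 19440) = -22427/(-5019657) = -22427*(-1/5019657) = 22427/5019657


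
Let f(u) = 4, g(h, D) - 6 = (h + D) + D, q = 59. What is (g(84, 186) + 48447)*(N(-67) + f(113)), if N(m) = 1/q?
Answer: 11591433/59 ≈ 1.9647e+5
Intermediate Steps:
g(h, D) = 6 + h + 2*D (g(h, D) = 6 + ((h + D) + D) = 6 + ((D + h) + D) = 6 + (h + 2*D) = 6 + h + 2*D)
N(m) = 1/59
(g(84, 186) + 48447)*(N(-67) + f(113)) = ((6 + 84 + 2*186) + 48447)*(1/59 + 4) = ((6 + 84 + 372) + 48447)*(237/59) = (462 + 48447)*(237/59) = 48909*(237/59) = 11591433/59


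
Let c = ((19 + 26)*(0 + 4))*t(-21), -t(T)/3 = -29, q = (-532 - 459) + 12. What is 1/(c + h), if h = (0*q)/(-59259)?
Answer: 1/15660 ≈ 6.3857e-5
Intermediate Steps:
q = -979 (q = -991 + 12 = -979)
t(T) = 87 (t(T) = -3*(-29) = 87)
c = 15660 (c = ((19 + 26)*(0 + 4))*87 = (45*4)*87 = 180*87 = 15660)
h = 0 (h = (0*(-979))/(-59259) = 0*(-1/59259) = 0)
1/(c + h) = 1/(15660 + 0) = 1/15660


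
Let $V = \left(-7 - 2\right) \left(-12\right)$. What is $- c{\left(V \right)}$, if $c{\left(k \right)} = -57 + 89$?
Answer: $-32$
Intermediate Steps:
$V = 108$ ($V = \left(-9\right) \left(-12\right) = 108$)
$c{\left(k \right)} = 32$
$- c{\left(V \right)} = \left(-1\right) 32 = -32$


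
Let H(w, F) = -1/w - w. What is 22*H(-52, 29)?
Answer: 29755/26 ≈ 1144.4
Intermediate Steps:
H(w, F) = -w - 1/w
22*H(-52, 29) = 22*(-1*(-52) - 1/(-52)) = 22*(52 - 1*(-1/52)) = 22*(52 + 1/52) = 22*(2705/52) = 29755/26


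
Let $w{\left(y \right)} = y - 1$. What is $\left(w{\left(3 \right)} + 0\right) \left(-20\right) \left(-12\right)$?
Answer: $480$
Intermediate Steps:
$w{\left(y \right)} = -1 + y$ ($w{\left(y \right)} = y - 1 = -1 + y$)
$\left(w{\left(3 \right)} + 0\right) \left(-20\right) \left(-12\right) = \left(\left(-1 + 3\right) + 0\right) \left(-20\right) \left(-12\right) = \left(2 + 0\right) \left(-20\right) \left(-12\right) = 2 \left(-20\right) \left(-12\right) = \left(-40\right) \left(-12\right) = 480$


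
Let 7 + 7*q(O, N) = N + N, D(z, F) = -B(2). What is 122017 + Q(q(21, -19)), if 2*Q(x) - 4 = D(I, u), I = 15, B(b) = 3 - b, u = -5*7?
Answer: 244037/2 ≈ 1.2202e+5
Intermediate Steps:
u = -35
D(z, F) = -1 (D(z, F) = -(3 - 1*2) = -(3 - 2) = -1*1 = -1)
q(O, N) = -1 + 2*N/7 (q(O, N) = -1 + (N + N)/7 = -1 + (2*N)/7 = -1 + 2*N/7)
Q(x) = 3/2 (Q(x) = 2 + (1/2)*(-1) = 2 - 1/2 = 3/2)
122017 + Q(q(21, -19)) = 122017 + 3/2 = 244037/2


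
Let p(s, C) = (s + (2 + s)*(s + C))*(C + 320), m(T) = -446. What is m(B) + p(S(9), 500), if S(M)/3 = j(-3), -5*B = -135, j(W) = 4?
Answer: 5887154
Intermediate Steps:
B = 27 (B = -⅕*(-135) = 27)
S(M) = 12 (S(M) = 3*4 = 12)
p(s, C) = (320 + C)*(s + (2 + s)*(C + s)) (p(s, C) = (s + (2 + s)*(C + s))*(320 + C) = (320 + C)*(s + (2 + s)*(C + s)))
m(B) + p(S(9), 500) = -446 + (2*500² + 320*12² + 640*500 + 960*12 + 500*12² + 12*500² + 323*500*12) = -446 + (2*250000 + 320*144 + 320000 + 11520 + 500*144 + 12*250000 + 1938000) = -446 + (500000 + 46080 + 320000 + 11520 + 72000 + 3000000 + 1938000) = -446 + 5887600 = 5887154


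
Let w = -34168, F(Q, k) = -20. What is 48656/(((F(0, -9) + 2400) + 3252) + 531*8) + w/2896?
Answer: -3073001/447070 ≈ -6.8736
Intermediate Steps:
48656/(((F(0, -9) + 2400) + 3252) + 531*8) + w/2896 = 48656/(((-20 + 2400) + 3252) + 531*8) - 34168/2896 = 48656/((2380 + 3252) + 4248) - 34168*1/2896 = 48656/(5632 + 4248) - 4271/362 = 48656/9880 - 4271/362 = 48656*(1/9880) - 4271/362 = 6082/1235 - 4271/362 = -3073001/447070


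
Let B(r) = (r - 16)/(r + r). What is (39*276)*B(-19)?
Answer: 188370/19 ≈ 9914.2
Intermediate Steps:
B(r) = (-16 + r)/(2*r) (B(r) = (-16 + r)/((2*r)) = (-16 + r)*(1/(2*r)) = (-16 + r)/(2*r))
(39*276)*B(-19) = (39*276)*((1/2)*(-16 - 19)/(-19)) = 10764*((1/2)*(-1/19)*(-35)) = 10764*(35/38) = 188370/19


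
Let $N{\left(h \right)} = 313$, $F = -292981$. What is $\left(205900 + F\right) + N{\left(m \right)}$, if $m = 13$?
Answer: $-86768$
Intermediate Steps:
$\left(205900 + F\right) + N{\left(m \right)} = \left(205900 - 292981\right) + 313 = -87081 + 313 = -86768$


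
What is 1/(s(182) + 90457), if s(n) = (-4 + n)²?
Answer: 1/122141 ≈ 8.1873e-6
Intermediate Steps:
1/(s(182) + 90457) = 1/((-4 + 182)² + 90457) = 1/(178² + 90457) = 1/(31684 + 90457) = 1/122141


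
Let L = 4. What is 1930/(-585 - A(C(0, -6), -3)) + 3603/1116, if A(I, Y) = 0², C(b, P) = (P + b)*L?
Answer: -1025/14508 ≈ -0.070651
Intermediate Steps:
C(b, P) = 4*P + 4*b (C(b, P) = (P + b)*4 = 4*P + 4*b)
A(I, Y) = 0
1930/(-585 - A(C(0, -6), -3)) + 3603/1116 = 1930/(-585 - 1*0) + 3603/1116 = 1930/(-585 + 0) + 3603*(1/1116) = 1930/(-585) + 1201/372 = 1930*(-1/585) + 1201/372 = -386/117 + 1201/372 = -1025/14508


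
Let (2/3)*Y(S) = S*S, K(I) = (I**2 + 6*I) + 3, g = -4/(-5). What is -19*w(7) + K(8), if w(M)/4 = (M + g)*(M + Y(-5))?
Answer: -131323/5 ≈ -26265.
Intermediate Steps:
g = 4/5 (g = -4*(-1/5) = 4/5 ≈ 0.80000)
K(I) = 3 + I**2 + 6*I
Y(S) = 3*S**2/2 (Y(S) = 3*(S*S)/2 = 3*S**2/2)
w(M) = 4*(4/5 + M)*(75/2 + M) (w(M) = 4*((M + 4/5)*(M + (3/2)*(-5)**2)) = 4*((4/5 + M)*(M + (3/2)*25)) = 4*((4/5 + M)*(M + 75/2)) = 4*((4/5 + M)*(75/2 + M)) = 4*(4/5 + M)*(75/2 + M))
-19*w(7) + K(8) = -19*(120 + 4*7**2 + (766/5)*7) + (3 + 8**2 + 6*8) = -19*(120 + 4*49 + 5362/5) + (3 + 64 + 48) = -19*(120 + 196 + 5362/5) + 115 = -19*6942/5 + 115 = -131898/5 + 115 = -131323/5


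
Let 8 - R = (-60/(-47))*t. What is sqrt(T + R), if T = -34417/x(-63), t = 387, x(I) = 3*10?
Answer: I*sqrt(3247115790)/1410 ≈ 40.414*I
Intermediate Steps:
x(I) = 30
T = -34417/30 ≈ -1147.2
R = -22844/47 (R = 8 - (-60/(-47))*387 = 8 - (-60*(-1/47))*387 = 8 - 60*387/47 = 8 - 1*23220/47 = 8 - 23220/47 = -22844/47 ≈ -486.04)
sqrt(T + R) = sqrt(-34417/30 - 22844/47) = sqrt(-2302919/1410) = I*sqrt(3247115790)/1410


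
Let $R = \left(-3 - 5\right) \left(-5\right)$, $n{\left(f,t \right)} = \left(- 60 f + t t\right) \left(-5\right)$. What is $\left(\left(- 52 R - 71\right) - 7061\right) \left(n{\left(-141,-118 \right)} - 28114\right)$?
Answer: $1289993208$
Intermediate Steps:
$n{\left(f,t \right)} = - 5 t^{2} + 300 f$ ($n{\left(f,t \right)} = \left(- 60 f + t^{2}\right) \left(-5\right) = \left(t^{2} - 60 f\right) \left(-5\right) = - 5 t^{2} + 300 f$)
$R = 40$ ($R = \left(-8\right) \left(-5\right) = 40$)
$\left(\left(- 52 R - 71\right) - 7061\right) \left(n{\left(-141,-118 \right)} - 28114\right) = \left(\left(\left(-52\right) 40 - 71\right) - 7061\right) \left(\left(- 5 \left(-118\right)^{2} + 300 \left(-141\right)\right) - 28114\right) = \left(\left(-2080 - 71\right) - 7061\right) \left(\left(\left(-5\right) 13924 - 42300\right) - 28114\right) = \left(-2151 - 7061\right) \left(\left(-69620 - 42300\right) - 28114\right) = - 9212 \left(-111920 - 28114\right) = \left(-9212\right) \left(-140034\right) = 1289993208$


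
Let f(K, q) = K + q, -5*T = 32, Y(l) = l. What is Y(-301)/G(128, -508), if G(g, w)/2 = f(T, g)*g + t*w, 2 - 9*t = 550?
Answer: -13545/4184672 ≈ -0.0032368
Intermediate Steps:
T = -32/5 (T = -1/5*32 = -32/5 ≈ -6.4000)
t = -548/9 (t = 2/9 - 1/9*550 = 2/9 - 550/9 = -548/9 ≈ -60.889)
G(g, w) = -1096*w/9 + 2*g*(-32/5 + g) (G(g, w) = 2*((-32/5 + g)*g - 548*w/9) = 2*(g*(-32/5 + g) - 548*w/9) = 2*(-548*w/9 + g*(-32/5 + g)) = -1096*w/9 + 2*g*(-32/5 + g))
Y(-301)/G(128, -508) = -301/(-1096/9*(-508) + (2/5)*128*(-32 + 5*128)) = -301/(556768/9 + (2/5)*128*(-32 + 640)) = -301/(556768/9 + (2/5)*128*608) = -301/(556768/9 + 155648/5) = -301/4184672/45 = -301*45/4184672 = -13545/4184672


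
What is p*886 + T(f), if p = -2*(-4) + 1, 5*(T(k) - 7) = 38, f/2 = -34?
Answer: 39943/5 ≈ 7988.6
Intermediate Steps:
f = -68 (f = 2*(-34) = -68)
T(k) = 73/5 (T(k) = 7 + (⅕)*38 = 7 + 38/5 = 73/5)
p = 9 (p = 8 + 1 = 9)
p*886 + T(f) = 9*886 + 73/5 = 7974 + 73/5 = 39943/5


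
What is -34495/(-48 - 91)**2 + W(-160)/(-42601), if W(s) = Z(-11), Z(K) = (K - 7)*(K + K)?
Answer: -1477172611/823093921 ≈ -1.7947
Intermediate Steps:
Z(K) = 2*K*(-7 + K) (Z(K) = (-7 + K)*(2*K) = 2*K*(-7 + K))
W(s) = 396 (W(s) = 2*(-11)*(-7 - 11) = 2*(-11)*(-18) = 396)
-34495/(-48 - 91)**2 + W(-160)/(-42601) = -34495/(-48 - 91)**2 + 396/(-42601) = -34495/((-139)**2) + 396*(-1/42601) = -34495/19321 - 396/42601 = -1477172611/823093921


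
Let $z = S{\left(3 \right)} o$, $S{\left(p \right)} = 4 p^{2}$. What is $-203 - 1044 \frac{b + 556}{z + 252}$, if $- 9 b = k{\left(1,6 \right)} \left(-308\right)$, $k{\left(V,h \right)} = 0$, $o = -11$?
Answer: $3828$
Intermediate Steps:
$z = -396$ ($z = 4 \cdot 3^{2} \left(-11\right) = 4 \cdot 9 \left(-11\right) = 36 \left(-11\right) = -396$)
$b = 0$ ($b = - \frac{0 \left(-308\right)}{9} = \left(- \frac{1}{9}\right) 0 = 0$)
$-203 - 1044 \frac{b + 556}{z + 252} = -203 - 1044 \frac{0 + 556}{-396 + 252} = -203 - 1044 \frac{556}{-144} = -203 - 1044 \cdot 556 \left(- \frac{1}{144}\right) = -203 - -4031 = -203 + 4031 = 3828$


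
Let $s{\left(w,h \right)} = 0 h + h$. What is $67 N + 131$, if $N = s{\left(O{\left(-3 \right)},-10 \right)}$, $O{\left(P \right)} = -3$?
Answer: $-539$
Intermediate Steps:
$s{\left(w,h \right)} = h$ ($s{\left(w,h \right)} = 0 + h = h$)
$N = -10$
$67 N + 131 = 67 \left(-10\right) + 131 = -670 + 131 = -539$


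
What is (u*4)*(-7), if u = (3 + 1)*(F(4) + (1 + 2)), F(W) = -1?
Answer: -224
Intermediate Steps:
u = 8 (u = (3 + 1)*(-1 + (1 + 2)) = 4*(-1 + 3) = 4*2 = 8)
(u*4)*(-7) = (8*4)*(-7) = 32*(-7) = -224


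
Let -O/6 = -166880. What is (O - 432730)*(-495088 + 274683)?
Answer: -125311262750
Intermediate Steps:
O = 1001280 (O = -6*(-166880) = 1001280)
(O - 432730)*(-495088 + 274683) = (1001280 - 432730)*(-495088 + 274683) = 568550*(-220405) = -125311262750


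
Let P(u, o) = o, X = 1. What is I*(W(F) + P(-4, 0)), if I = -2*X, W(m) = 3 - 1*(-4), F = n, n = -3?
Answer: -14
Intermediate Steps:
F = -3
W(m) = 7 (W(m) = 3 + 4 = 7)
I = -2 (I = -2*1 = -2)
I*(W(F) + P(-4, 0)) = -2*(7 + 0) = -2*7 = -14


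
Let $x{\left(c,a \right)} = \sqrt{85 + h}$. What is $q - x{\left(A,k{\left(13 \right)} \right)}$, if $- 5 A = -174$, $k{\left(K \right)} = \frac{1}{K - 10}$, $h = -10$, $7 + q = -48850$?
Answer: $-48857 - 5 \sqrt{3} \approx -48866.0$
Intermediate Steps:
$q = -48857$ ($q = -7 - 48850 = -48857$)
$k{\left(K \right)} = \frac{1}{-10 + K}$
$A = \frac{174}{5}$ ($A = \left(- \frac{1}{5}\right) \left(-174\right) = \frac{174}{5} \approx 34.8$)
$x{\left(c,a \right)} = 5 \sqrt{3}$ ($x{\left(c,a \right)} = \sqrt{85 - 10} = \sqrt{75} = 5 \sqrt{3}$)
$q - x{\left(A,k{\left(13 \right)} \right)} = -48857 - 5 \sqrt{3}$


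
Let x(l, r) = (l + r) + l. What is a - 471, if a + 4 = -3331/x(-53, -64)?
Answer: -77419/170 ≈ -455.41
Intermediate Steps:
x(l, r) = r + 2*l
a = 2651/170 (a = -4 - 3331/(-64 + 2*(-53)) = -4 - 3331/(-64 - 106) = -4 - 3331/(-170) = -4 - 3331*(-1/170) = -4 + 3331/170 = 2651/170 ≈ 15.594)
a - 471 = 2651/170 - 471 = -77419/170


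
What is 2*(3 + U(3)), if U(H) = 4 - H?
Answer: 8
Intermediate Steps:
2*(3 + U(3)) = 2*(3 + (4 - 1*3)) = 2*(3 + (4 - 3)) = 2*(3 + 1) = 2*4 = 8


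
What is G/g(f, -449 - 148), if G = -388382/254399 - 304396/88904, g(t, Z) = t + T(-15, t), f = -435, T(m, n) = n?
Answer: 9330562611/1639738930460 ≈ 0.0056903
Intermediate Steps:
g(t, Z) = 2*t (g(t, Z) = t + t = 2*t)
G = -27991687833/5654272174 (G = -388382*1/254399 - 304396*1/88904 = -388382/254399 - 76099/22226 = -27991687833/5654272174 ≈ -4.9505)
G/g(f, -449 - 148) = -27991687833/(5654272174*(2*(-435))) = -27991687833/5654272174/(-870) = -27991687833/5654272174*(-1/870) = 9330562611/1639738930460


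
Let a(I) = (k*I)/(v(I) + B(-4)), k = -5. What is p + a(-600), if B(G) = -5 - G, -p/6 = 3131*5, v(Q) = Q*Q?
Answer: -33814703070/359999 ≈ -93930.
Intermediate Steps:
v(Q) = Q²
p = -93930 (p = -18786*5 = -6*15655 = -93930)
a(I) = -5*I/(-1 + I²) (a(I) = (-5*I)/(I² + (-5 - 1*(-4))) = (-5*I)/(I² + (-5 + 4)) = (-5*I)/(I² - 1) = (-5*I)/(-1 + I²) = -5*I/(-1 + I²))
p + a(-600) = -93930 - 5*(-600)/(-1 + (-600)²) = -93930 - 5*(-600)/(-1 + 360000) = -93930 - 5*(-600)/359999 = -93930 - 5*(-600)*1/359999 = -93930 + 3000/359999 = -33814703070/359999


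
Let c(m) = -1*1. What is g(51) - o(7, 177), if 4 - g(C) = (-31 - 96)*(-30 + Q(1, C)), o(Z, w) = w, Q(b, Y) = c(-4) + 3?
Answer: -3729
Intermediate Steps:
c(m) = -1
Q(b, Y) = 2 (Q(b, Y) = -1 + 3 = 2)
g(C) = -3552 (g(C) = 4 - (-31 - 96)*(-30 + 2) = 4 - (-127)*(-28) = 4 - 1*3556 = 4 - 3556 = -3552)
g(51) - o(7, 177) = -3552 - 1*177 = -3552 - 177 = -3729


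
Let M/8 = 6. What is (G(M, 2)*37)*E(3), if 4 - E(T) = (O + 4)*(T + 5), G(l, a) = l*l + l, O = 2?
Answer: -3829056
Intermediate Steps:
M = 48 (M = 8*6 = 48)
G(l, a) = l + l² (G(l, a) = l² + l = l + l²)
E(T) = -26 - 6*T (E(T) = 4 - (2 + 4)*(T + 5) = 4 - 6*(5 + T) = 4 - (30 + 6*T) = 4 + (-30 - 6*T) = -26 - 6*T)
(G(M, 2)*37)*E(3) = ((48*(1 + 48))*37)*(-26 - 6*3) = ((48*49)*37)*(-26 - 18) = (2352*37)*(-44) = 87024*(-44) = -3829056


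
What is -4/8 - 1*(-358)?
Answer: 715/2 ≈ 357.50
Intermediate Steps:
-4/8 - 1*(-358) = (⅛)*(-4) + 358 = -½ + 358 = 715/2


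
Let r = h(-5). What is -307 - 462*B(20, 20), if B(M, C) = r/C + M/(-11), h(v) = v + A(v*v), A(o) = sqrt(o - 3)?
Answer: 1297/2 - 231*sqrt(22)/10 ≈ 540.15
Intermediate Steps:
A(o) = sqrt(-3 + o)
h(v) = v + sqrt(-3 + v**2) (h(v) = v + sqrt(-3 + v*v) = v + sqrt(-3 + v**2))
r = -5 + sqrt(22) (r = -5 + sqrt(-3 + (-5)**2) = -5 + sqrt(-3 + 25) = -5 + sqrt(22) ≈ -0.30958)
B(M, C) = -M/11 + (-5 + sqrt(22))/C (B(M, C) = (-5 + sqrt(22))/C + M/(-11) = (-5 + sqrt(22))/C + M*(-1/11) = (-5 + sqrt(22))/C - M/11 = -M/11 + (-5 + sqrt(22))/C)
-307 - 462*B(20, 20) = -307 - 462*(-5 + sqrt(22) - 1/11*20*20)/20 = -307 - 231*(-5 + sqrt(22) - 400/11)/10 = -307 - 231*(-455/11 + sqrt(22))/10 = -307 - 462*(-91/44 + sqrt(22)/20) = -307 + (1911/2 - 231*sqrt(22)/10) = 1297/2 - 231*sqrt(22)/10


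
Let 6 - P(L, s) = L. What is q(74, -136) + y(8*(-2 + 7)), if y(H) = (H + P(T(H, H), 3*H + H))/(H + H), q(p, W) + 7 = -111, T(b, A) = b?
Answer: -4717/40 ≈ -117.93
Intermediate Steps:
q(p, W) = -118 (q(p, W) = -7 - 111 = -118)
P(L, s) = 6 - L
y(H) = 3/H (y(H) = (H + (6 - H))/(H + H) = 6/((2*H)) = 6*(1/(2*H)) = 3/H)
q(74, -136) + y(8*(-2 + 7)) = -118 + 3/((8*(-2 + 7))) = -118 + 3/((8*5)) = -118 + 3/40 = -4717/40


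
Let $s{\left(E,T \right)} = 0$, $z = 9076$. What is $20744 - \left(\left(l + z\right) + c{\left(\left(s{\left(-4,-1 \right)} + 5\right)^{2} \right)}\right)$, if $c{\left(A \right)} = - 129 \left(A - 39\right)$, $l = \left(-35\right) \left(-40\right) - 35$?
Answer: $8497$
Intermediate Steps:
$l = 1365$ ($l = 1400 - 35 = 1365$)
$c{\left(A \right)} = 5031 - 129 A$ ($c{\left(A \right)} = - 129 \left(-39 + A\right) = 5031 - 129 A$)
$20744 - \left(\left(l + z\right) + c{\left(\left(s{\left(-4,-1 \right)} + 5\right)^{2} \right)}\right) = 20744 - \left(\left(1365 + 9076\right) + \left(5031 - 129 \left(0 + 5\right)^{2}\right)\right) = 20744 - \left(10441 + \left(5031 - 129 \cdot 5^{2}\right)\right) = 20744 - \left(10441 + \left(5031 - 3225\right)\right) = 20744 - \left(10441 + 1806\right) = 20744 - 12247 = 8497$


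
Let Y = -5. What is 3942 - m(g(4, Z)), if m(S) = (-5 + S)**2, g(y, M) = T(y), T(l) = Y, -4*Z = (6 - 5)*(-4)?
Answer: 3842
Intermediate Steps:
Z = 1 (Z = -(6 - 5)*(-4)/4 = -(-4)/4 = -1/4*(-4) = 1)
T(l) = -5
g(y, M) = -5
3942 - m(g(4, Z)) = 3942 - (-5 - 5)**2 = 3942 - 1*(-10)**2 = 3942 - 1*100 = 3942 - 100 = 3842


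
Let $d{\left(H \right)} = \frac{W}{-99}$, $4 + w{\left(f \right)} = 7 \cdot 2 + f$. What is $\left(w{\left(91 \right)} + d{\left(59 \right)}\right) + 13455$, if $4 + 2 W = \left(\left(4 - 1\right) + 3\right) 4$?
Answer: $\frac{1342034}{99} \approx 13556.0$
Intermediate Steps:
$W = 10$ ($W = -2 + \frac{\left(\left(4 - 1\right) + 3\right) 4}{2} = -2 + \frac{\left(3 + 3\right) 4}{2} = -2 + \frac{6 \cdot 4}{2} = -2 + \frac{1}{2} \cdot 24 = -2 + 12 = 10$)
$w{\left(f \right)} = 10 + f$ ($w{\left(f \right)} = -4 + \left(7 \cdot 2 + f\right) = -4 + \left(14 + f\right) = 10 + f$)
$d{\left(H \right)} = - \frac{10}{99}$ ($d{\left(H \right)} = \frac{10}{-99} = 10 \left(- \frac{1}{99}\right) = - \frac{10}{99}$)
$\left(w{\left(91 \right)} + d{\left(59 \right)}\right) + 13455 = \left(\left(10 + 91\right) - \frac{10}{99}\right) + 13455 = \left(101 - \frac{10}{99}\right) + 13455 = \frac{9989}{99} + 13455 = \frac{1342034}{99}$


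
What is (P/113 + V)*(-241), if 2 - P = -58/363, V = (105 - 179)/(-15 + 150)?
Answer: 235341802/1845855 ≈ 127.50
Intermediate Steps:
V = -74/135 ≈ -0.54815
P = 784/363 (P = 2 - (-58)/363 = 2 - 1*(-58/363) = 2 + 58/363 = 784/363 ≈ 2.1598)
(P/113 + V)*(-241) = ((784/363)/113 - 74/135)*(-241) = ((784/363)*(1/113) - 74/135)*(-241) = (784/41019 - 74/135)*(-241) = -976522/1845855*(-241) = 235341802/1845855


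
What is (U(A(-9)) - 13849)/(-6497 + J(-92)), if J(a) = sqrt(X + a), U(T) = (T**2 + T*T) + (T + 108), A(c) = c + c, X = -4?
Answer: 85182167/42211105 + 52444*I*sqrt(6)/42211105 ≈ 2.018 + 0.0030433*I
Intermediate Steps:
A(c) = 2*c
U(T) = 108 + T + 2*T**2 (U(T) = (T**2 + T**2) + (108 + T) = 2*T**2 + (108 + T) = 108 + T + 2*T**2)
J(a) = sqrt(-4 + a)
(U(A(-9)) - 13849)/(-6497 + J(-92)) = ((108 + 2*(-9) + 2*(2*(-9))**2) - 13849)/(-6497 + sqrt(-4 - 92)) = ((108 - 18 + 2*(-18)**2) - 13849)/(-6497 + sqrt(-96)) = ((108 - 18 + 2*324) - 13849)/(-6497 + 4*I*sqrt(6)) = ((108 - 18 + 648) - 13849)/(-6497 + 4*I*sqrt(6)) = (738 - 13849)/(-6497 + 4*I*sqrt(6)) = -13111/(-6497 + 4*I*sqrt(6))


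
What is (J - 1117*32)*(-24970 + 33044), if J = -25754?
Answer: -496534852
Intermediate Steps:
(J - 1117*32)*(-24970 + 33044) = (-25754 - 1117*32)*(-24970 + 33044) = (-25754 - 35744)*8074 = -61498*8074 = -496534852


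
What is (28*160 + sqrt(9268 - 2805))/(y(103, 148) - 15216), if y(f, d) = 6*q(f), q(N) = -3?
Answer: -2240/7617 - sqrt(6463)/15234 ≈ -0.29936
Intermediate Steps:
y(f, d) = -18 (y(f, d) = 6*(-3) = -18)
(28*160 + sqrt(9268 - 2805))/(y(103, 148) - 15216) = (28*160 + sqrt(9268 - 2805))/(-18 - 15216) = (4480 + sqrt(6463))/(-15234) = (4480 + sqrt(6463))*(-1/15234) = -2240/7617 - sqrt(6463)/15234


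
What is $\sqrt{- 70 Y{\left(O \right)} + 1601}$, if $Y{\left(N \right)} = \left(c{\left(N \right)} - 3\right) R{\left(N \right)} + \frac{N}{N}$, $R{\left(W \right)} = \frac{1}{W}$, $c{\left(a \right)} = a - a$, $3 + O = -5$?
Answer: $\frac{\sqrt{6019}}{2} \approx 38.791$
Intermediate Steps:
$O = -8$ ($O = -3 - 5 = -8$)
$c{\left(a \right)} = 0$
$Y{\left(N \right)} = 1 - \frac{3}{N}$ ($Y{\left(N \right)} = \frac{0 - 3}{N} + \frac{N}{N} = \frac{0 - 3}{N} + 1 = - \frac{3}{N} + 1 = 1 - \frac{3}{N}$)
$\sqrt{- 70 Y{\left(O \right)} + 1601} = \sqrt{- 70 \frac{-3 - 8}{-8} + 1601} = \sqrt{- 70 \left(\left(- \frac{1}{8}\right) \left(-11\right)\right) + 1601} = \sqrt{\left(-70\right) \frac{11}{8} + 1601} = \sqrt{- \frac{385}{4} + 1601} = \sqrt{\frac{6019}{4}} = \frac{\sqrt{6019}}{2}$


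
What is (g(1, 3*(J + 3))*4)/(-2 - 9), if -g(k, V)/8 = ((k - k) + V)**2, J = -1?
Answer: 1152/11 ≈ 104.73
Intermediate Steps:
g(k, V) = -8*V**2 (g(k, V) = -8*((k - k) + V)**2 = -8*(0 + V)**2 = -8*V**2)
(g(1, 3*(J + 3))*4)/(-2 - 9) = (-8*9*(-1 + 3)**2*4)/(-2 - 9) = (-8*(3*2)**2*4)/(-11) = (-8*6**2*4)*(-1/11) = (-8*36*4)*(-1/11) = -288*4*(-1/11) = -1152*(-1/11) = 1152/11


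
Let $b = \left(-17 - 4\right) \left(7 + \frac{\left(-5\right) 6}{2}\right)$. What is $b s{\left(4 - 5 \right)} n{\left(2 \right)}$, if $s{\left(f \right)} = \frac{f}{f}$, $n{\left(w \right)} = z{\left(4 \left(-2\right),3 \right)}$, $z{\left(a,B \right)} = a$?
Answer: $-1344$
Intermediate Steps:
$b = 168$ ($b = - 21 \left(7 - 15\right) = \left(-21\right) \left(-8\right) = 168$)
$n{\left(w \right)} = -8$ ($n{\left(w \right)} = 4 \left(-2\right) = -8$)
$s{\left(f \right)} = 1$
$b s{\left(4 - 5 \right)} n{\left(2 \right)} = 168 \cdot 1 \left(-8\right) = 168 \left(-8\right) = -1344$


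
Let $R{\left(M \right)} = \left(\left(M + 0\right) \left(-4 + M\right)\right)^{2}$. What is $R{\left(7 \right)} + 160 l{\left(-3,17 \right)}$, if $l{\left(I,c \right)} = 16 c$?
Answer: $43961$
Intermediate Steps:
$R{\left(M \right)} = M^{2} \left(-4 + M\right)^{2}$ ($R{\left(M \right)} = \left(M \left(-4 + M\right)\right)^{2} = M^{2} \left(-4 + M\right)^{2}$)
$R{\left(7 \right)} + 160 l{\left(-3,17 \right)} = 7^{2} \left(-4 + 7\right)^{2} + 160 \cdot 16 \cdot 17 = 49 \cdot 3^{2} + 160 \cdot 272 = 49 \cdot 9 + 43520 = 441 + 43520 = 43961$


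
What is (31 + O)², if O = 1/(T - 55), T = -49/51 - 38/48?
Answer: 514658455609/536154025 ≈ 959.91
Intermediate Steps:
T = -715/408 (T = -49*1/51 - 38*1/48 = -49/51 - 19/24 = -715/408 ≈ -1.7525)
O = -408/23155 (O = 1/(-715/408 - 55) = 1/(-23155/408) = -408/23155 ≈ -0.017620)
(31 + O)² = (31 - 408/23155)² = (717397/23155)² = 514658455609/536154025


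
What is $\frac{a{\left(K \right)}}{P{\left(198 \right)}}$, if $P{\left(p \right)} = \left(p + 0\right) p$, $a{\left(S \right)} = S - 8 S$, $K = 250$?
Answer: $- \frac{875}{19602} \approx -0.044638$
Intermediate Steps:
$a{\left(S \right)} = - 7 S$
$P{\left(p \right)} = p^{2}$ ($P{\left(p \right)} = p p = p^{2}$)
$\frac{a{\left(K \right)}}{P{\left(198 \right)}} = \frac{\left(-7\right) 250}{198^{2}} = - \frac{1750}{39204} = \left(-1750\right) \frac{1}{39204} = - \frac{875}{19602}$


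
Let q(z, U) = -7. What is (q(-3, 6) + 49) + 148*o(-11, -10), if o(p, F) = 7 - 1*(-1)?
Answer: 1226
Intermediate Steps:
o(p, F) = 8 (o(p, F) = 7 + 1 = 8)
(q(-3, 6) + 49) + 148*o(-11, -10) = (-7 + 49) + 148*8 = 42 + 1184 = 1226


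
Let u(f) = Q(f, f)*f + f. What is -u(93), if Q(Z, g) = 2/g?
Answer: -95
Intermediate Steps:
u(f) = 2 + f (u(f) = (2/f)*f + f = 2 + f)
-u(93) = -(2 + 93) = -1*95 = -95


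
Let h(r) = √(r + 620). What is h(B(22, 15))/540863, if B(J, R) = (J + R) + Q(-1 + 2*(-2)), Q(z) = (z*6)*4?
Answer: √537/540863 ≈ 4.2845e-5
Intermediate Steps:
Q(z) = 24*z (Q(z) = (6*z)*4 = 24*z)
B(J, R) = -120 + J + R (B(J, R) = (J + R) + 24*(-1 + 2*(-2)) = (J + R) + 24*(-1 - 4) = (J + R) + 24*(-5) = (J + R) - 120 = -120 + J + R)
h(r) = √(620 + r)
h(B(22, 15))/540863 = √(620 + (-120 + 22 + 15))/540863 = √(620 - 83)*(1/540863) = √537*(1/540863) = √537/540863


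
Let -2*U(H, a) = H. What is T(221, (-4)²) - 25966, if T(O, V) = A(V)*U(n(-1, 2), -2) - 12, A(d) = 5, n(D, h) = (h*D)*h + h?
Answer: -25973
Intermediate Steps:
n(D, h) = h + D*h² (n(D, h) = (D*h)*h + h = D*h² + h = h + D*h²)
U(H, a) = -H/2
T(O, V) = -7 (T(O, V) = 5*(-(1 - 1*2)) - 12 = 5*(-(1 - 2)) - 12 = 5*(-(-1)) - 12 = 5*(-½*(-2)) - 12 = 5*1 - 12 = 5 - 12 = -7)
T(221, (-4)²) - 25966 = -7 - 25966 = -25973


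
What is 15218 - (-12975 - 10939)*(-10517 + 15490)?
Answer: 118939540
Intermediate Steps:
15218 - (-12975 - 10939)*(-10517 + 15490) = 15218 - (-23914)*4973 = 15218 - 1*(-118924322) = 15218 + 118924322 = 118939540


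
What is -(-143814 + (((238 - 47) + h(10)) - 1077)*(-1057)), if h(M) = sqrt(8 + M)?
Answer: -792688 + 3171*sqrt(2) ≈ -7.8820e+5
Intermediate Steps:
-(-143814 + (((238 - 47) + h(10)) - 1077)*(-1057)) = -(-143814 + (((238 - 47) + sqrt(8 + 10)) - 1077)*(-1057)) = -(-143814 + ((191 + sqrt(18)) - 1077)*(-1057)) = -(-143814 + ((191 + 3*sqrt(2)) - 1077)*(-1057)) = -(-143814 + (-886 + 3*sqrt(2))*(-1057)) = -(-143814 + (936502 - 3171*sqrt(2))) = -(792688 - 3171*sqrt(2)) = -792688 + 3171*sqrt(2)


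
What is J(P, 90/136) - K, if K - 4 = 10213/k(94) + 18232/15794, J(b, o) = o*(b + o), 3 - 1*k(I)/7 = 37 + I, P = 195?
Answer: 748096343/5511808 ≈ 135.73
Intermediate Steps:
k(I) = -238 - 7*I (k(I) = 21 - 7*(37 + I) = 21 + (-259 - 7*I) = -238 - 7*I)
K = -119087/19072 (K = 4 + (10213/(-238 - 7*94) + 18232/15794) = 4 + (10213/(-238 - 658) + 18232*(1/15794)) = 4 + (10213/(-896) + 172/149) = 4 + (10213*(-1/896) + 172/149) = 4 + (-1459/128 + 172/149) = 4 - 195375/19072 = -119087/19072 ≈ -6.2441)
J(P, 90/136) - K = (90/136)*(195 + 90/136) - 1*(-119087/19072) = (90*(1/136))*(195 + 90*(1/136)) + 119087/19072 = 45*(195 + 45/68)/68 + 119087/19072 = (45/68)*(13305/68) + 119087/19072 = 598725/4624 + 119087/19072 = 748096343/5511808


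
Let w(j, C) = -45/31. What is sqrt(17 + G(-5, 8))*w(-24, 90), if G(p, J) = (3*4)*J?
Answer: -45*sqrt(113)/31 ≈ -15.431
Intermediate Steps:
w(j, C) = -45/31 (w(j, C) = -45*1/31 = -45/31)
G(p, J) = 12*J
sqrt(17 + G(-5, 8))*w(-24, 90) = sqrt(17 + 12*8)*(-45/31) = sqrt(17 + 96)*(-45/31) = sqrt(113)*(-45/31) = -45*sqrt(113)/31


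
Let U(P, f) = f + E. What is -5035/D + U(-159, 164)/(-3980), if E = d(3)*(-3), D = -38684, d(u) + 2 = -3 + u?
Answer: 35429/405164 ≈ 0.087444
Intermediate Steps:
d(u) = -5 + u (d(u) = -2 + (-3 + u) = -5 + u)
E = 6 (E = (-5 + 3)*(-3) = -2*(-3) = 6)
U(P, f) = 6 + f (U(P, f) = f + 6 = 6 + f)
-5035/D + U(-159, 164)/(-3980) = -5035/(-38684) + (6 + 164)/(-3980) = -5035*(-1/38684) + 170*(-1/3980) = 265/2036 - 17/398 = 35429/405164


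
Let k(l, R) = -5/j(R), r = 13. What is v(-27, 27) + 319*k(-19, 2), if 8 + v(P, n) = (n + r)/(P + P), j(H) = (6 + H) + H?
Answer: -9085/54 ≈ -168.24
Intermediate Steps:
j(H) = 6 + 2*H
k(l, R) = -5/(6 + 2*R)
v(P, n) = -8 + (13 + n)/(2*P) (v(P, n) = -8 + (n + 13)/(P + P) = -8 + (13 + n)/((2*P)) = -8 + (13 + n)*(1/(2*P)) = -8 + (13 + n)/(2*P))
v(-27, 27) + 319*k(-19, 2) = (1/2)*(13 + 27 - 16*(-27))/(-27) + 319*(-5/(6 + 2*2)) = (1/2)*(-1/27)*(13 + 27 + 432) + 319*(-5/(6 + 4)) = (1/2)*(-1/27)*472 + 319*(-5/10) = -236/27 + 319*(-5*1/10) = -236/27 + 319*(-1/2) = -236/27 - 319/2 = -9085/54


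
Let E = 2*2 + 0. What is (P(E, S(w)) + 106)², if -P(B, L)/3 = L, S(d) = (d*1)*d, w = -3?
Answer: 6241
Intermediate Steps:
S(d) = d² (S(d) = d*d = d²)
E = 4 (E = 4 + 0 = 4)
P(B, L) = -3*L
(P(E, S(w)) + 106)² = (-3*(-3)² + 106)² = (-3*9 + 106)² = (-27 + 106)² = 79² = 6241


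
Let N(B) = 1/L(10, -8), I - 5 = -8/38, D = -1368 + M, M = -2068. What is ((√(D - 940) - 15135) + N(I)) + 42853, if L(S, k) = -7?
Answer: 194025/7 + 2*I*√1094 ≈ 27718.0 + 66.151*I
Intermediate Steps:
D = -3436 (D = -1368 - 2068 = -3436)
I = 91/19 (I = 5 - 8/38 = 5 - 8*1/38 = 5 - 4/19 = 91/19 ≈ 4.7895)
N(B) = -⅐ (N(B) = 1/(-7) = -⅐)
((√(D - 940) - 15135) + N(I)) + 42853 = ((√(-3436 - 940) - 15135) - ⅐) + 42853 = ((√(-4376) - 15135) - ⅐) + 42853 = ((2*I*√1094 - 15135) - ⅐) + 42853 = ((-15135 + 2*I*√1094) - ⅐) + 42853 = (-105946/7 + 2*I*√1094) + 42853 = 194025/7 + 2*I*√1094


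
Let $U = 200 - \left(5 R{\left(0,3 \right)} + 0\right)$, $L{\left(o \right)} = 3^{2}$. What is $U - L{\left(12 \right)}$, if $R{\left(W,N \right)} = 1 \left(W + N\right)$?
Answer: $176$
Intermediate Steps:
$R{\left(W,N \right)} = N + W$ ($R{\left(W,N \right)} = 1 \left(N + W\right) = N + W$)
$L{\left(o \right)} = 9$
$U = 185$ ($U = 200 - \left(5 \left(3 + 0\right) + 0\right) = 200 - \left(5 \cdot 3 + 0\right) = 200 - \left(15 + 0\right) = 200 - 15 = 185$)
$U - L{\left(12 \right)} = 185 - 9 = 176$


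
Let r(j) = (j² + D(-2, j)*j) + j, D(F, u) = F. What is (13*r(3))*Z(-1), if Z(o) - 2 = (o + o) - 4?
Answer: -312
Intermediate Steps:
Z(o) = -2 + 2*o (Z(o) = 2 + ((o + o) - 4) = 2 + (2*o - 4) = 2 + (-4 + 2*o) = -2 + 2*o)
r(j) = j² - j (r(j) = (j² - 2*j) + j = j² - j)
(13*r(3))*Z(-1) = (13*(3*(-1 + 3)))*(-2 + 2*(-1)) = (13*(3*2))*(-2 - 2) = (13*6)*(-4) = 78*(-4) = -312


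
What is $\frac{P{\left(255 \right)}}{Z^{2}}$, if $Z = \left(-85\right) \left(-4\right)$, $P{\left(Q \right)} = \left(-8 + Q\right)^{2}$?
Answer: $\frac{61009}{115600} \approx 0.52776$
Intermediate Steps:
$Z = 340$
$\frac{P{\left(255 \right)}}{Z^{2}} = \frac{\left(-8 + 255\right)^{2}}{340^{2}} = \frac{247^{2}}{115600} = 61009 \cdot \frac{1}{115600} = \frac{61009}{115600}$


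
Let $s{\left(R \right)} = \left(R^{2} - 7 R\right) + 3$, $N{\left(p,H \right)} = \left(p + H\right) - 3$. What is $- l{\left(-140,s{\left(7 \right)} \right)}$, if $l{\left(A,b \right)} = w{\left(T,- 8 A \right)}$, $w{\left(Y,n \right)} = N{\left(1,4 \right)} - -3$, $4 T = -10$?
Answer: $-5$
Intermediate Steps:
$T = - \frac{5}{2}$ ($T = \frac{1}{4} \left(-10\right) = - \frac{5}{2} \approx -2.5$)
$N{\left(p,H \right)} = -3 + H + p$ ($N{\left(p,H \right)} = \left(H + p\right) - 3 = -3 + H + p$)
$s{\left(R \right)} = 3 + R^{2} - 7 R$
$w{\left(Y,n \right)} = 5$ ($w{\left(Y,n \right)} = \left(-3 + 4 + 1\right) - -3 = 2 + 3 = 5$)
$l{\left(A,b \right)} = 5$
$- l{\left(-140,s{\left(7 \right)} \right)} = \left(-1\right) 5 = -5$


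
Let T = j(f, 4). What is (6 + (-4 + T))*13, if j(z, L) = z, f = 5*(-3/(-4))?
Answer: 299/4 ≈ 74.750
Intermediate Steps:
f = 15/4 (f = 5*(-3*(-¼)) = 5*(¾) = 15/4 ≈ 3.7500)
T = 15/4 ≈ 3.7500
(6 + (-4 + T))*13 = (6 + (-4 + 15/4))*13 = (6 - ¼)*13 = (23/4)*13 = 299/4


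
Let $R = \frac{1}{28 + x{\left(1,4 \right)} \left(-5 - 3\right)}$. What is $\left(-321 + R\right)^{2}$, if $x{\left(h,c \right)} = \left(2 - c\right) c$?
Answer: $\frac{872079961}{8464} \approx 1.0303 \cdot 10^{5}$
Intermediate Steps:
$x{\left(h,c \right)} = c \left(2 - c\right)$
$R = \frac{1}{92}$ ($R = \frac{1}{28 + 4 \left(2 - 4\right) \left(-5 - 3\right)} = \frac{1}{28 + 4 \left(2 - 4\right) \left(-8\right)} = \frac{1}{28 + 4 \left(-2\right) \left(-8\right)} = \frac{1}{28 - -64} = \frac{1}{28 + 64} = \frac{1}{92} \approx 0.01087$)
$\left(-321 + R\right)^{2} = \left(-321 + \frac{1}{92}\right)^{2} = \left(- \frac{29531}{92}\right)^{2} = \frac{872079961}{8464}$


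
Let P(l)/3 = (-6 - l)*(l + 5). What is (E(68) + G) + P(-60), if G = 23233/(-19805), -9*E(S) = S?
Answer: -1589718787/178245 ≈ -8918.7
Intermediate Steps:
E(S) = -S/9
P(l) = 3*(-6 - l)*(5 + l) (P(l) = 3*((-6 - l)*(l + 5)) = 3*((-6 - l)*(5 + l)) = 3*(-6 - l)*(5 + l))
G = -23233/19805 (G = 23233*(-1/19805) = -23233/19805 ≈ -1.1731)
(E(68) + G) + P(-60) = (-1/9*68 - 23233/19805) + (-90 - 33*(-60) - 3*(-60)**2) = (-68/9 - 23233/19805) + (-90 + 1980 - 3*3600) = -1555837/178245 + (-90 + 1980 - 10800) = -1555837/178245 - 8910 = -1589718787/178245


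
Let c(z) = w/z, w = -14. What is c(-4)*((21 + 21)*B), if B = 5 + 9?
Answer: 2058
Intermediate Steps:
B = 14
c(z) = -14/z
c(-4)*((21 + 21)*B) = (-14/(-4))*((21 + 21)*14) = (-14*(-¼))*(42*14) = (7/2)*588 = 2058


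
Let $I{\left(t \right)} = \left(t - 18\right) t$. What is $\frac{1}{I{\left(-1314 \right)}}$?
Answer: $\frac{1}{1750248} \approx 5.7135 \cdot 10^{-7}$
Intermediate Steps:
$I{\left(t \right)} = t \left(-18 + t\right)$ ($I{\left(t \right)} = \left(t - 18\right) t = \left(-18 + t\right) t = t \left(-18 + t\right)$)
$\frac{1}{I{\left(-1314 \right)}} = \frac{1}{\left(-1314\right) \left(-18 - 1314\right)} = \frac{1}{\left(-1314\right) \left(-1332\right)} = \frac{1}{1750248}$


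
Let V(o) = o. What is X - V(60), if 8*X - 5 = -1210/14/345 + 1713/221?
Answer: -49902287/853944 ≈ -58.437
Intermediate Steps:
X = 1334353/853944 (X = 5/8 + (-1210/14/345 + 1713/221)/8 = 5/8 + (-1210/14*(1/345) + 1713*(1/221))/8 = 5/8 + (-5*121/7*(1/345) + 1713/221)/8 = 5/8 + (-605/7*1/345 + 1713/221)/8 = 5/8 + (-121/483 + 1713/221)/8 = 5/8 + (⅛)*(800638/106743) = 5/8 + 400319/426972 = 1334353/853944 ≈ 1.5626)
X - V(60) = 1334353/853944 - 1*60 = 1334353/853944 - 60 = -49902287/853944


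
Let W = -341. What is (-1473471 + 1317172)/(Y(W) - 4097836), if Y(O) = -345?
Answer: 156299/4098181 ≈ 0.038139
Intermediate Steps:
(-1473471 + 1317172)/(Y(W) - 4097836) = (-1473471 + 1317172)/(-345 - 4097836) = -156299/(-4098181) = -156299*(-1/4098181) = 156299/4098181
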